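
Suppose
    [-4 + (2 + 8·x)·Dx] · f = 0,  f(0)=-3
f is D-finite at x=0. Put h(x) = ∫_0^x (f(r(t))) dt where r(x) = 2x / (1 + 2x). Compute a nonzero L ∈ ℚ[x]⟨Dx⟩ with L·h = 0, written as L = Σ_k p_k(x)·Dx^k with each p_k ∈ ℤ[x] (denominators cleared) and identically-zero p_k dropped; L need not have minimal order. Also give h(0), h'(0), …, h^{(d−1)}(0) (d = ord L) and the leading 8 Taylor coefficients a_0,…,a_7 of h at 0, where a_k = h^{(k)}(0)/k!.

f: a_k = -3, -6, 6, -12, 30, -84, 252, -792, …
f∘r: x↦r, Dx↦Dx/r' in L_f ⇒ L₀.
∫: right-multiply L₀ by Dx.
L = -4·Dx + (1 + 12·x + 20·x^2)·Dx^2  (order 2).
h: a_k = 0, -3, -6, 16, -60, 288, -1632, 72192/7, …
ICs: h(0) = 0, h′(0) = -3.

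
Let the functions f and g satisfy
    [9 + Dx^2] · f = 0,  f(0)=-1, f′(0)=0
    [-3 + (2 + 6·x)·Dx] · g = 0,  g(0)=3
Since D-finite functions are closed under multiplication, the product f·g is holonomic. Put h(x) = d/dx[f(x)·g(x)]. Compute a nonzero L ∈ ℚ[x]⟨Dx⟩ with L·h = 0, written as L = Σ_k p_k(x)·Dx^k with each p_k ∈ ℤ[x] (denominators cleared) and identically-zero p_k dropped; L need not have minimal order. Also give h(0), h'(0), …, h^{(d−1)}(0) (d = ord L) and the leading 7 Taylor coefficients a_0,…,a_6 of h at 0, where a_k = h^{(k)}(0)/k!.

f: a_k = -1, 0, 9/2, 0, -27/8, 0, 81/80, …
g: a_k = 3, 9/2, -27/8, 81/16, -1215/128, 5103/256, -45927/1024, …
f·g: L₀ = L_f ⊗_s L_g, ord ≤ 2·1.
h₀' ⇒ L via d/dx closure of L₀.
L = (477 + 3888·x + 11016·x^2 + 15552·x^3 + 11664·x^4) + (-12 - 324·x - 1296·x^2 - 1296·x^3)·Dx + (28 + 264·x + 972·x^2 + 1728·x^3 + 1296·x^4)·Dx^2  (order 2).
h: a_k = -9/2, 135/4, 729/16, -2025/32, -15795/256, 254421/2560, -2046303/10240, …
ICs: h(0) = -9/2, h′(0) = 135/4.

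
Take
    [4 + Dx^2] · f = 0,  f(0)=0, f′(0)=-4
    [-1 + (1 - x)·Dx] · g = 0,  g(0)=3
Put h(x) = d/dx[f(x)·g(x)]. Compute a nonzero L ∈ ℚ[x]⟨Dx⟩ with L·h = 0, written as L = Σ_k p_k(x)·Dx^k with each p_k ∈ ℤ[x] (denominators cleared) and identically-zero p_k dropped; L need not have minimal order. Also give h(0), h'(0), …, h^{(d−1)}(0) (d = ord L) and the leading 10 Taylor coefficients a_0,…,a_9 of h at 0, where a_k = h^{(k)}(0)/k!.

L = (2 - 8·x + 4·x^2) + (-2 + 2·x)·Dx + (1 - 2·x + x^2)·Dx^2  (order 2).
h: a_k = -12, -24, -12, -16, -28, -168/5, -572/15, -4576/105, -5156/105, -10312/189, …
ICs: h(0) = -12, h′(0) = -24.

f: a_k = 0, -4, 0, 8/3, 0, -8/15, 0, 16/315, 0, -8/2835, …
g: a_k = 3, 3, 3, 3, 3, 3, 3, 3, 3, 3, …
f·g: L₀ = L_f ⊗_s L_g, ord ≤ 2·1.
Derive L from L₀ (diff closure).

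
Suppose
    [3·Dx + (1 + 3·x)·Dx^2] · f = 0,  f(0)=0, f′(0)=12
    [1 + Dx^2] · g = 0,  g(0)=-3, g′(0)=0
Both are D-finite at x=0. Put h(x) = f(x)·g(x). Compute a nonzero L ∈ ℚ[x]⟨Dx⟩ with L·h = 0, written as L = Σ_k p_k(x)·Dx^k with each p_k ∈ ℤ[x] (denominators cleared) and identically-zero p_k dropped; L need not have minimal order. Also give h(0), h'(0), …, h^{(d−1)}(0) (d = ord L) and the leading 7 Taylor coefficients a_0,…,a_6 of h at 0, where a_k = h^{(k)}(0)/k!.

L = (-203 - 222·x - 189·x^2 + 432·x^3 + 324·x^4) + (-84 - 108·x + 648·x^2 + 648·x^3)·Dx + (-208 - 228·x - 54·x^2 + 864·x^3 + 648·x^4)·Dx^2 + (-84 - 108·x + 648·x^2 + 648·x^3)·Dx^3 + (-5 - 6·x + 135·x^2 + 432·x^3 + 324·x^4)·Dx^4  (order 4).
h: a_k = 0, -36, 54, -90, 216, -5307/10, 5355/4, …
ICs: h(0) = 0, h′(0) = -36, h′′(0) = 108, h′′′(0) = -540.

f: a_k = 0, 12, -18, 36, -81, 972/5, -486, …
g: a_k = -3, 0, 3/2, 0, -1/8, 0, 1/240, …
Product ⇒ symmetric product L₀, ord ≤ 4.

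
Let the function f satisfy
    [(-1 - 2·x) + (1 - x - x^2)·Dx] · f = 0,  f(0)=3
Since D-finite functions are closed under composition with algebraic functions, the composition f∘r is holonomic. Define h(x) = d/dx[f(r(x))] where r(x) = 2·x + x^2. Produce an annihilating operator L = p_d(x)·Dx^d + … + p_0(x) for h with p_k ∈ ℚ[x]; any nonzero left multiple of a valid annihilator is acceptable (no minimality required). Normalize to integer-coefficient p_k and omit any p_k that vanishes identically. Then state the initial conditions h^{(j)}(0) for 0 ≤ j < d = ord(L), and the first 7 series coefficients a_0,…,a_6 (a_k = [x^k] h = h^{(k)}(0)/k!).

f: a_k = 3, 3, 6, 9, 15, 24, 39, …
Change of var in L_f (x↦r) gives L₀.
Derive L from L₀ (diff closure).
L = (9 + 42·x + 105·x^2 + 164·x^3 + 141·x^4 + 60·x^5 + 10·x^6) + (-1 - 3·x + 9·x^2 + 39·x^3 + 55·x^4 + 39·x^5 + 14·x^6 + 2·x^7)·Dx  (order 1).
h: a_k = 6, 54, 288, 1416, 6510, 28710, 123144, …
ICs: h(0) = 6.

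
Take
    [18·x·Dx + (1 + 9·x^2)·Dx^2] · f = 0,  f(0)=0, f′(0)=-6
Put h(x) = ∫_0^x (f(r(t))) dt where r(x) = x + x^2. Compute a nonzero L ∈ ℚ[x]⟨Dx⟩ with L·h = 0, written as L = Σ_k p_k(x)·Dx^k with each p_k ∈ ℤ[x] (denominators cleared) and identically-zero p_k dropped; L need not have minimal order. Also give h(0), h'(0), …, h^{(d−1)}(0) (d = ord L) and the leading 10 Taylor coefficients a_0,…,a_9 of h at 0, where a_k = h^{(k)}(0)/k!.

L = (-2 + 18·x + 72·x^2 + 108·x^3 + 54·x^4)·Dx^2 + (1 + 2·x + 9·x^2 + 36·x^3 + 45·x^4 + 18·x^5)·Dx^3  (order 3).
h: a_k = 0, 0, -3, -2, 9/2, 54/5, -36/5, -468/7, -1215/28, 378, …
ICs: h(0) = 0, h′(0) = 0, h′′(0) = -6.

f: a_k = 0, -6, 0, 18, 0, -486/5, 0, 4374/7, 0, -4374, …
Substitute x→r, Dx→(1/r')Dx; clear ⇒ L₀.
∫: right-multiply L₀ by Dx.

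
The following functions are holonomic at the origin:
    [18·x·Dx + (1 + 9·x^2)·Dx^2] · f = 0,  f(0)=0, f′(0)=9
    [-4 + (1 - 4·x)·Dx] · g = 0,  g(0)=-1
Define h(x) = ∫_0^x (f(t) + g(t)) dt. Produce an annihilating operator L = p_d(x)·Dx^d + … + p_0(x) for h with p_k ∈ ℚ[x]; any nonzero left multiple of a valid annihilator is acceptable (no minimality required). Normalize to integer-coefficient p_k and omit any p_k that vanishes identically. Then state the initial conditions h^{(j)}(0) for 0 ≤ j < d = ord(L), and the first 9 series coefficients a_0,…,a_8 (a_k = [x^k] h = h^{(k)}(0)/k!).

f: a_k = 0, 9, 0, -27, 0, 729/5, 0, -6561/7, 0, …
g: a_k = -1, -4, -16, -64, -256, -1024, -4096, -16384, -65536, …
Sum ⇒ L₀ = lclm(L_f,L_g) in ℚ(x)⟨Dx⟩.
h=∫₀ˣh₀: take L = L₀·Dx.
L = (72 - 1152·x - 1944·x^2)·Dx^2 + (-57 + 72·x - 765·x^2 - 1944·x^3)·Dx^3 + (4 - 7·x - 63·x^3 - 324·x^4)·Dx^4  (order 4).
h: a_k = 0, -1, 5/2, -16/3, -91/4, -256/5, -4391/30, -4096/7, -121249/56, …
ICs: h(0) = 0, h′(0) = -1, h′′(0) = 5, h′′′(0) = -32.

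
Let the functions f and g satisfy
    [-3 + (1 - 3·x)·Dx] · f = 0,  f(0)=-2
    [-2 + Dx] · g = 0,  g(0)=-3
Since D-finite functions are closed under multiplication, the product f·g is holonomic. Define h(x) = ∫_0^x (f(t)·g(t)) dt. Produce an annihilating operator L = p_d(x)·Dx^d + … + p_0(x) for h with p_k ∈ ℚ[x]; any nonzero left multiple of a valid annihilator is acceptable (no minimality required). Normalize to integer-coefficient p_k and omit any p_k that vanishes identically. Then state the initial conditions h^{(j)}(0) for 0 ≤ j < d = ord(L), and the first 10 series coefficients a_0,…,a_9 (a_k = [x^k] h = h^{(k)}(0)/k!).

L = (5 - 6·x)·Dx + (-1 + 3·x)·Dx^2  (order 2).
h: a_k = 0, 6, 15, 34, 157/2, 946/5, 7099/15, 25558/21, 1341803/420, 8050822/945, …
ICs: h(0) = 0, h′(0) = 6.

f: a_k = -2, -6, -18, -54, -162, -486, -1458, -4374, -13122, -39366, …
g: a_k = -3, -6, -6, -4, -2, -4/5, -4/15, -8/105, -2/105, -4/945, …
Product ⇒ symmetric product L₀, ord ≤ 1.
h=∫₀ˣh₀: take L = L₀·Dx.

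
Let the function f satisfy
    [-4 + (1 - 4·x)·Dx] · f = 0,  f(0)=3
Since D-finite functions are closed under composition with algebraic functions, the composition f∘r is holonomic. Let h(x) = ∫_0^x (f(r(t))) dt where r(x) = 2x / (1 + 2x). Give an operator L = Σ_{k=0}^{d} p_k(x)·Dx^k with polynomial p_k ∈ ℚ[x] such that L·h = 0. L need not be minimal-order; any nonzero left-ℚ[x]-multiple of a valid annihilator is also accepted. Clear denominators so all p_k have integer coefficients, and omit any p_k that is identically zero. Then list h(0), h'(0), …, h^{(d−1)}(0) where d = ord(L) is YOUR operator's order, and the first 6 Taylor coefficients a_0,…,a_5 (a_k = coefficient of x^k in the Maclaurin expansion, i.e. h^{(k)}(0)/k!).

f: a_k = 3, 12, 48, 192, 768, 3072, …
Change of var in L_f (x↦r) gives L₀.
∫: right-multiply L₀ by Dx.
L = 8·Dx + (-1 + 4·x + 12·x^2)·Dx^2  (order 2).
h: a_k = 0, 3, 12, 48, 216, 5184/5, …
ICs: h(0) = 0, h′(0) = 3.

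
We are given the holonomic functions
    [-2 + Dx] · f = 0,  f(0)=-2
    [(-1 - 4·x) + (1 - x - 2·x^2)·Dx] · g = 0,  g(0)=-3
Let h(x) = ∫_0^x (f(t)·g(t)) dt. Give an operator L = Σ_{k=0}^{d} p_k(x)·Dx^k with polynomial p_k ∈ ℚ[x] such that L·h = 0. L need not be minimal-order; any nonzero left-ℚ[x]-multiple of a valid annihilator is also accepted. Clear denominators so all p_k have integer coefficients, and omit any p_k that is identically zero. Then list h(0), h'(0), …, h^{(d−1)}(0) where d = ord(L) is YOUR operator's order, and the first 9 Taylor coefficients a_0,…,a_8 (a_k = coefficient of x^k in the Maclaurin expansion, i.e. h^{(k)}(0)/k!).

f: a_k = -2, -4, -4, -8/3, -4/3, -8/15, -8/45, -16/315, -4/315, …
g: a_k = -3, -3, -9, -15, -33, -63, -129, -255, -513, …
L₀ := L_f ⊗_s L_g (sym. prod.), ord ≤ 1.
h=∫h₀ ⇒ L = L₀·Dx.
L = (3 + 2·x - 4·x^2)·Dx + (-1 + x + 2·x^2)·Dx^2  (order 2).
h: a_k = 0, 6, 9, 14, 43/2, 174/5, 869/15, 10442/105, 24351/140, …
ICs: h(0) = 0, h′(0) = 6.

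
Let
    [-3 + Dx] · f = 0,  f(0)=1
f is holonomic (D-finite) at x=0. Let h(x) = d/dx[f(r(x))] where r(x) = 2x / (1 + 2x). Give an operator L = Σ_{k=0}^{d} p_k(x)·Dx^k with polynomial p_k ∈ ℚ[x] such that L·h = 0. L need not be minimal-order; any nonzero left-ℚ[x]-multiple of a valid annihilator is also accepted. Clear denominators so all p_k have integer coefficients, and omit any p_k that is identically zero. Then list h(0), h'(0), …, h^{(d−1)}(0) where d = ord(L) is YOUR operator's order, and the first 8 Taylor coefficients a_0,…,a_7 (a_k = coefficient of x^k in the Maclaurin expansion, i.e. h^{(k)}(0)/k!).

f: a_k = 1, 3, 9/2, 9/2, 27/8, 81/40, 81/80, 243/560, …
Substitute x→r, Dx→(1/r')Dx; clear ⇒ L₀.
h=h₀': d/dx-closure on L₀ ⇒ L.
L = (2 - 8·x) + (-1 - 4·x - 4·x^2)·Dx  (order 1).
h: a_k = 6, 12, -36, 24, 84, -1656/5, 3288/5, -25968/35, …
ICs: h(0) = 6.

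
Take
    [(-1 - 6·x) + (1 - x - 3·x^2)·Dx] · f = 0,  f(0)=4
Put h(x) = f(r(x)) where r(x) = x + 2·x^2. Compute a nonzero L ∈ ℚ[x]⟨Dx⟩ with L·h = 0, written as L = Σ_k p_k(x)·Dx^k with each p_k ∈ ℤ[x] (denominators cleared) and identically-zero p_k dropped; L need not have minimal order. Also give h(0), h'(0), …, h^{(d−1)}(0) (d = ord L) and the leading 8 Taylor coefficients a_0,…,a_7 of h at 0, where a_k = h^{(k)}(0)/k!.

f: a_k = 4, 4, 16, 28, 76, 160, 388, 868, …
Substitute x→r, Dx→(1/r')Dx; clear ⇒ L₀.
L = (1 + 10·x + 36·x^2 + 48·x^3) + (-1 + x + 5·x^2 + 12·x^3 + 12·x^4)·Dx  (order 1).
h: a_k = 4, 4, 24, 92, 308, 1104, 4036, 14356, …
ICs: h(0) = 4.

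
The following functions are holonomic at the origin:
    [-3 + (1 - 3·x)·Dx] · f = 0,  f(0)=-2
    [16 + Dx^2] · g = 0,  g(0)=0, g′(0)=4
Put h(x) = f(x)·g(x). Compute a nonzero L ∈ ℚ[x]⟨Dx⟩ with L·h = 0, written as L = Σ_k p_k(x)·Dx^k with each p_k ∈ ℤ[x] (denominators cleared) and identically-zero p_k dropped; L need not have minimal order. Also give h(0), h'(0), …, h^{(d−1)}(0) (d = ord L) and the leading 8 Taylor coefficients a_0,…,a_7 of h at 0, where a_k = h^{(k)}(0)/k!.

f: a_k = -2, -6, -18, -54, -162, -486, -1458, -4374, …
g: a_k = 0, 4, 0, -32/3, 0, 128/15, 0, -1024/315, …
f·g: L₀ = L_f ⊗_s L_g, ord ≤ 1·2.
L = (-16 + 48·x) + 6·Dx + (-1 + 3·x)·Dx^2  (order 2).
h: a_k = 0, -8, -24, -152/3, -152, -7096/15, -7096/5, -1339096/315, …
ICs: h(0) = 0, h′(0) = -8.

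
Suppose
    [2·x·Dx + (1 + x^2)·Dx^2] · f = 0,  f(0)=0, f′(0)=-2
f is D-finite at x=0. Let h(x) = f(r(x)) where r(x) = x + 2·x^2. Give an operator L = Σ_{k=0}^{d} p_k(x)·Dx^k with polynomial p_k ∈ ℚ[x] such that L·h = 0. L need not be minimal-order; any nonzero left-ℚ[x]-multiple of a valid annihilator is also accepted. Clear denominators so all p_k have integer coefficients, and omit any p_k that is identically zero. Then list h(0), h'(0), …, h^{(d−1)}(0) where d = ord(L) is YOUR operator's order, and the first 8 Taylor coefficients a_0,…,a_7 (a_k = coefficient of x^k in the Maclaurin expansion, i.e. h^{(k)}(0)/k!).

L = (-4 + 2·x + 16·x^2 + 48·x^3 + 48·x^4)·Dx + (1 + 4·x + x^2 + 8·x^3 + 20·x^4 + 16·x^5)·Dx^2  (order 2).
h: a_k = 0, -2, -4, 2/3, 4, 38/5, 4/3, -110/7, …
ICs: h(0) = 0, h′(0) = -2.

f: a_k = 0, -2, 0, 2/3, 0, -2/5, 0, 2/7, …
Substitute x→r, Dx→(1/r')Dx; clear ⇒ L₀.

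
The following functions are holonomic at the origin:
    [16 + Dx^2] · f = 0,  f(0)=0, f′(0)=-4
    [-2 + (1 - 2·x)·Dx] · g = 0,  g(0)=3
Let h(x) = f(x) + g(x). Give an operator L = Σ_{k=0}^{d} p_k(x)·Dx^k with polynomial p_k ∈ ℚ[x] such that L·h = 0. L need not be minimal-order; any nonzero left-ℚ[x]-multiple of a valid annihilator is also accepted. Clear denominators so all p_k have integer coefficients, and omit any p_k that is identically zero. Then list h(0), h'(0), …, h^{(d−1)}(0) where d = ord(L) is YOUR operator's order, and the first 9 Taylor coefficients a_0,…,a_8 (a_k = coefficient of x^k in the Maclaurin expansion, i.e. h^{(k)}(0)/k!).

f: a_k = 0, -4, 0, 32/3, 0, -128/15, 0, 1024/315, 0, …
g: a_k = 3, 6, 12, 24, 48, 96, 192, 384, 768, …
f+g: L₀ = lclm(L_f,L_g), ord ≤ 2+1.
L = (-160 + 256·x - 256·x^2) + (48 - 224·x + 384·x^2 - 256·x^3)·Dx + (-10 + 16·x - 16·x^2)·Dx^2 + (3 - 14·x + 24·x^2 - 16·x^3)·Dx^3  (order 3).
h: a_k = 3, 2, 12, 104/3, 48, 1312/15, 192, 121984/315, 768, …
ICs: h(0) = 3, h′(0) = 2, h′′(0) = 24.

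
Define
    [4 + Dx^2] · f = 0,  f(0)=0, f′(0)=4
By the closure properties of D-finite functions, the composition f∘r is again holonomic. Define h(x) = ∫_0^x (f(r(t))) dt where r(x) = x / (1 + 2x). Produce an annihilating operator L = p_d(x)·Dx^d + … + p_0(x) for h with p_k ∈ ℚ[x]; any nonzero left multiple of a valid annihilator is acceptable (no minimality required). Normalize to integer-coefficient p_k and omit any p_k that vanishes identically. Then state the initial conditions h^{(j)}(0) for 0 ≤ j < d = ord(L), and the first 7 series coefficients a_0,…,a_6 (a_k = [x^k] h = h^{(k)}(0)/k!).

f: a_k = 0, 4, 0, -8/3, 0, 8/15, 0, …
Substitute x→r, Dx→(1/r')Dx; clear ⇒ L₀.
∫: right-multiply L₀ by Dx.
L = 4·Dx + (4 + 24·x + 48·x^2 + 32·x^3)·Dx^2 + (1 + 8·x + 24·x^2 + 32·x^3 + 16·x^4)·Dx^3  (order 3).
h: a_k = 0, 0, 2, -8/3, 10/3, -16/5, 4/45, …
ICs: h(0) = 0, h′(0) = 0, h′′(0) = 4.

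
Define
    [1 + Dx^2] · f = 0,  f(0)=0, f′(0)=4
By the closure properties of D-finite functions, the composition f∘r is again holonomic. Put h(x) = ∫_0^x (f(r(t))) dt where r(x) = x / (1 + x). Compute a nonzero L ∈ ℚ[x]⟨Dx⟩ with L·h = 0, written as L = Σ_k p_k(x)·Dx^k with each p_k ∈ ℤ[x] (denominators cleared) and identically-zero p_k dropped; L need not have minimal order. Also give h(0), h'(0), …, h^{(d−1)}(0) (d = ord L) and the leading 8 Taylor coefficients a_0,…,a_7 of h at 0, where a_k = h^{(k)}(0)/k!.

L = Dx + (2 + 6·x + 6·x^2 + 2·x^3)·Dx^2 + (1 + 4·x + 6·x^2 + 4·x^3 + x^4)·Dx^3  (order 3).
h: a_k = 0, 0, 2, -4/3, 5/6, -2/5, 1/180, 5/14, …
ICs: h(0) = 0, h′(0) = 0, h′′(0) = 4.

f: a_k = 0, 4, 0, -2/3, 0, 1/30, 0, -1/1260, …
f∘r: x↦r, Dx↦Dx/r' in L_f ⇒ L₀.
h=∫₀ˣh₀: take L = L₀·Dx.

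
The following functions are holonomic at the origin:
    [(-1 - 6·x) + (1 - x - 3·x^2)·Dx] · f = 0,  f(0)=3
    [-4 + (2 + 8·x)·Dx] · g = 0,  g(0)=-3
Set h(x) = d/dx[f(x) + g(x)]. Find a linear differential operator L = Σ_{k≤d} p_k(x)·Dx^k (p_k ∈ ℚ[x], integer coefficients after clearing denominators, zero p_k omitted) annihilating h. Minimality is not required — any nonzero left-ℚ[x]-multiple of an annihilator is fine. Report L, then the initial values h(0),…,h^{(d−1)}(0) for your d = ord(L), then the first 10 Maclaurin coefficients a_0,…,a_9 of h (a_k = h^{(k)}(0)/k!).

L = (-90 - 516·x - 1548·x^2 - 1296·x^3 - 1620·x^4) + (-15 - 288·x - 1752·x^2 - 4068·x^3 - 4914·x^4 - 4860·x^5)·Dx + (5 + 45·x + 109·x^2 - 18·x^3 - 468·x^4 - 1278·x^5 - 1080·x^6)·Dx^2  (order 2).
h: a_k = -3, 36, 27, 348, 180, 3258, -987, 32784, -45927, 372210, …
ICs: h(0) = -3, h′(0) = 36.

f: a_k = 3, 3, 12, 21, 57, 120, 291, 651, 1524, 3477, …
g: a_k = -3, -6, 6, -12, 30, -84, 252, -792, 2574, -8580, …
Weyl lclm of L_f,L_g ⇒ L₀ (ord ≤ 2).
h=h₀': d/dx-closure on L₀ ⇒ L.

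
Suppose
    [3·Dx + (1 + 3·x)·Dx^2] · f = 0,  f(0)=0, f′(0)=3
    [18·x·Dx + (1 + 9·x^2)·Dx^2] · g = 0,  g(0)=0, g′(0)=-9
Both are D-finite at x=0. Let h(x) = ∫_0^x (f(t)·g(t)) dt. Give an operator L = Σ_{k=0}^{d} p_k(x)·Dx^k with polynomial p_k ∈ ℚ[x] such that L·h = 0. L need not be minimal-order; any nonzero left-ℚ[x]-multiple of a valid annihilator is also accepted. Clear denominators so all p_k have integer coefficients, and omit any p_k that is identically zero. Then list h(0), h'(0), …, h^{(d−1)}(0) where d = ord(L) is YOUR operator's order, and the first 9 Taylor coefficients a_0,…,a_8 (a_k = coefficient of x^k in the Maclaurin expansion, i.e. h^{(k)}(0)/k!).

f: a_k = 0, 3, -9/2, 9, -81/4, 243/5, -243/2, 2187/7, -6561/8, …
g: a_k = 0, -9, 0, 27, 0, -729/5, 0, 6561/7, 0, …
h₀=f·g: eliminate ⇒ L₀, order ≤ 2·2.
h=∫₀ˣh₀: take L = L₀·Dx.
L = (648 + 3564·x + 19440·x^2 + 113724·x^3 + 262440·x^4 + 341172·x^5 + 236196·x^7)·Dx^2 + (162 + 3348·x + 24948·x^2 + 117612·x^3 + 396576·x^4 + 813564·x^5 + 918540·x^6 + 236196·x^7 + 826686·x^8)·Dx^3 + (36 + 576·x + 5184·x^2 + 25272·x^3 + 87480·x^4 + 227448·x^5 + 419904·x^6 + 472392·x^7 + 236196·x^8 + 472392·x^9)·Dx^4 + (5 + 54·x + 333·x^2 + 1512·x^3 + 5346·x^4 + 14580·x^5 + 30618·x^6 + 52488·x^7 + 59049·x^8 + 39366·x^9 + 59049·x^10)·Dx^5  (order 5).
h: a_k = 0, 0, 0, -9, 81/8, 0, 81/8, -3159/35, 24057/160, …
ICs: h(0) = 0, h′(0) = 0, h′′(0) = 0, h′′′(0) = -54, h′′′′(0) = 243.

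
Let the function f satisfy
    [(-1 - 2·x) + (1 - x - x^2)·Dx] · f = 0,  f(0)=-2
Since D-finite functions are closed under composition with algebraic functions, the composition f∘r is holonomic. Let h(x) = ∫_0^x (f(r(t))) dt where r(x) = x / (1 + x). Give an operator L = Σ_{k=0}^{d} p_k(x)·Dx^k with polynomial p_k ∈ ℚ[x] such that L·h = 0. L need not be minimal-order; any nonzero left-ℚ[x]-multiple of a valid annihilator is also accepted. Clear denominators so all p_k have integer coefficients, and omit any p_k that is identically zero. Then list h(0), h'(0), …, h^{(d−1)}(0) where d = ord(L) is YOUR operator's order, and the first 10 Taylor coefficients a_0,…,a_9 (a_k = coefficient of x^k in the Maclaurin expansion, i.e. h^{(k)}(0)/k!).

L = (1 + 3·x)·Dx + (-1 - 2·x + x^3)·Dx^2  (order 2).
h: a_k = 0, -2, -1, -2/3, 0, -2/5, 1/3, -4/7, 3/4, -10/9, …
ICs: h(0) = 0, h′(0) = -2.

f: a_k = -2, -2, -4, -6, -10, -16, -26, -42, -68, -110, …
Change of var in L_f (x↦r) gives L₀.
h=∫h₀ ⇒ L = L₀·Dx.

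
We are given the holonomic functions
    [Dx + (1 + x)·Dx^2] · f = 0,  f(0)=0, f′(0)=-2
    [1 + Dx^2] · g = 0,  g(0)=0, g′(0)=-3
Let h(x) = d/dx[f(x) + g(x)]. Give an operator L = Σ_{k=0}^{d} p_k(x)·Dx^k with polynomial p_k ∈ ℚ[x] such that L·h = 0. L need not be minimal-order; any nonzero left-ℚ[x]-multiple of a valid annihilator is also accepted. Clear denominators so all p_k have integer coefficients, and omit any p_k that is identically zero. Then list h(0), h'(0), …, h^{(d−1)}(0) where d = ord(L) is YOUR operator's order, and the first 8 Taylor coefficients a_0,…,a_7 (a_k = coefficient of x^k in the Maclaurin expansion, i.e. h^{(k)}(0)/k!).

L = (7 + 2·x + x^2) + (3 + 5·x + 3·x^2 + x^3)·Dx + (7 + 2·x + x^2)·Dx^2 + (3 + 5·x + 3·x^2 + x^3)·Dx^3  (order 3).
h: a_k = -5, 2, -1/2, 2, -17/8, 2, -479/240, 2, …
ICs: h(0) = -5, h′(0) = 2, h′′(0) = -1.

f: a_k = 0, -2, 1, -2/3, 1/2, -2/5, 1/3, -2/7, …
g: a_k = 0, -3, 0, 1/2, 0, -1/40, 0, 1/1680, …
L₀ := lclm(L_f,L_g); ord L₀ ≤ 2+2.
h=h₀': d/dx-closure on L₀ ⇒ L.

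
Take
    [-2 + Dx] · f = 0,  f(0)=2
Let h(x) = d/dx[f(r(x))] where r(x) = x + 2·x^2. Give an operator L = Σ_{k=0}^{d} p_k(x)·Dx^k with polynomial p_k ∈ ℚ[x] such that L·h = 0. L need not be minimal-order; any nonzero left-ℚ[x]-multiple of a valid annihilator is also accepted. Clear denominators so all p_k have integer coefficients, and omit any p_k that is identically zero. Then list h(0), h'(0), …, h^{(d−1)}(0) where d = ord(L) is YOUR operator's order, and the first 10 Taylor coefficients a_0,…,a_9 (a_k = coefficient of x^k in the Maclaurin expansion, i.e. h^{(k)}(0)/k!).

L = (6 + 16·x + 32·x^2) + (-1 - 4·x)·Dx  (order 1).
h: a_k = 4, 24, 56, 400/3, 216, 5296/15, 20848/45, 63328/105, 42856/63, 305488/405, …
ICs: h(0) = 4.

f: a_k = 2, 4, 4, 8/3, 4/3, 8/15, 8/45, 16/315, 4/315, 8/2835, …
Substitute x→r, Dx→(1/r')Dx; clear ⇒ L₀.
h=h₀': d/dx-closure on L₀ ⇒ L.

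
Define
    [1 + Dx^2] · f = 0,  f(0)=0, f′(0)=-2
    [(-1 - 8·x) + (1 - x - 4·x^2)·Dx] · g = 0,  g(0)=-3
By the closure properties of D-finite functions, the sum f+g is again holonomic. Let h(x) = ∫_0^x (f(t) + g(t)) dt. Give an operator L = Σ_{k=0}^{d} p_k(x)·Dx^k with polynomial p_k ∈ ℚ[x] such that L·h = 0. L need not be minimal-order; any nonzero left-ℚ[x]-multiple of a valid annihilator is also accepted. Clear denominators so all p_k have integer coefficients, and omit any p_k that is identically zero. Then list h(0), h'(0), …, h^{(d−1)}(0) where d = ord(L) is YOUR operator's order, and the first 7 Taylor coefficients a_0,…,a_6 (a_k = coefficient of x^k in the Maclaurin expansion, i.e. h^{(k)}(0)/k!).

L = (-55 - 486·x - 553·x^2 - 1488·x^3 - 80·x^4 - 128·x^5)·Dx + (11 + 11·x + 23·x^2 - 169·x^3 - 348·x^4 - 48·x^5 - 64·x^6)·Dx^2 + (-55 - 486·x - 553·x^2 - 1488·x^3 - 80·x^4 - 128·x^5)·Dx^3 + (11 + 11·x + 23·x^2 - 169·x^3 - 348·x^4 - 48·x^5 - 64·x^6)·Dx^4  (order 4).
h: a_k = 0, -3, -5/2, -5, -20/3, -87/5, -11701/360, …
ICs: h(0) = 0, h′(0) = -3, h′′(0) = -5, h′′′(0) = -30.

f: a_k = 0, -2, 0, 1/3, 0, -1/60, 0, …
g: a_k = -3, -3, -15, -27, -87, -195, -543, …
h₀=f+g: left-lcm gives L₀, ord ≤ 3.
∫: right-multiply L₀ by Dx.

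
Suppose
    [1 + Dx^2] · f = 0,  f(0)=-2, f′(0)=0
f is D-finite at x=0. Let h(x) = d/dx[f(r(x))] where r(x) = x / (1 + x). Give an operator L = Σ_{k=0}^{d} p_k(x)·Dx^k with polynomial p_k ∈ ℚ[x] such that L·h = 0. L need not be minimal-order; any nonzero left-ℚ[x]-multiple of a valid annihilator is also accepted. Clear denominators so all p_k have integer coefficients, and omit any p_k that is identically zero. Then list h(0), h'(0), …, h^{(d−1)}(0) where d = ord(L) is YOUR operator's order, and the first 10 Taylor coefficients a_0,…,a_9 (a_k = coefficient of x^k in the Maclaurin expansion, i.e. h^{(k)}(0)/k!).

L = (7 + 12·x + 6·x^2) + (6 + 18·x + 18·x^2 + 6·x^3)·Dx + (1 + 4·x + 6·x^2 + 4·x^3 + x^4)·Dx^2  (order 2).
h: a_k = 0, 2, -6, 35/3, -55/3, 1501/60, -609/20, 16699/504, -8791/280, 4260601/181440, …
ICs: h(0) = 0, h′(0) = 2.

f: a_k = -2, 0, 1, 0, -1/12, 0, 1/360, 0, -1/20160, 0, …
Substitute x→r, Dx→(1/r')Dx; clear ⇒ L₀.
Differentiate: ansatz ord ≤ ord L₀ ⇒ L.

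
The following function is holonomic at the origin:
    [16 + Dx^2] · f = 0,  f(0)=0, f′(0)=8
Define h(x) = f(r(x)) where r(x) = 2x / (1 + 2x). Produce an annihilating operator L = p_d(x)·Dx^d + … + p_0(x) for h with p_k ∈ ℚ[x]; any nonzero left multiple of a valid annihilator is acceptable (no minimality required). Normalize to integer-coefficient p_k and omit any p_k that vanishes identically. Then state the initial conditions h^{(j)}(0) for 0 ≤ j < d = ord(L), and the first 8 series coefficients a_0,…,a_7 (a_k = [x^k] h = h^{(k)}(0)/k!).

f: a_k = 0, 8, 0, -64/3, 0, 256/15, 0, -2048/315, …
L₀ from L_f via x↦r, Dx↦r'^{-1}Dx.
L = 64 + (4 + 24·x + 48·x^2 + 32·x^3)·Dx + (1 + 8·x + 24·x^2 + 32·x^3 + 16·x^4)·Dx^2  (order 2).
h: a_k = 0, 16, -32, -320/3, 896, -49408/15, 7680, -2520064/315, …
ICs: h(0) = 0, h′(0) = 16.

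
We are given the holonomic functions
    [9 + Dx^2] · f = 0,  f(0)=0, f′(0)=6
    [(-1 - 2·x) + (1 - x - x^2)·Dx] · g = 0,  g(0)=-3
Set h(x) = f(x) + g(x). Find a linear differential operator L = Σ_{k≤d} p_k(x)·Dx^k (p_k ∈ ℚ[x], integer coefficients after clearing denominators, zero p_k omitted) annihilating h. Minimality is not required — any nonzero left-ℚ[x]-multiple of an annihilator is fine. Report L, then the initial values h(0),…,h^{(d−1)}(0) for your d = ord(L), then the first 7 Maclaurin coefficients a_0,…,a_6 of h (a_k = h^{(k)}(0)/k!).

f: a_k = 0, 6, 0, -9, 0, 81/20, 0, …
g: a_k = -3, -3, -6, -9, -15, -24, -39, …
Sum ⇒ L₀ = lclm(L_f,L_g) in ℚ(x)⟨Dx⟩.
L = (-243 - 432·x + 81·x^2 - 216·x^3 - 405·x^4 - 162·x^5) + (117 - 225·x - 36·x^2 + 297·x^3 - 54·x^4 - 243·x^5 - 81·x^6)·Dx + (-27 - 48·x + 9·x^2 - 24·x^3 - 45·x^4 - 18·x^5)·Dx^2 + (13 - 25·x - 4·x^2 + 33·x^3 - 6·x^4 - 27·x^5 - 9·x^6)·Dx^3  (order 3).
h: a_k = -3, 3, -6, -18, -15, -399/20, -39, …
ICs: h(0) = -3, h′(0) = 3, h′′(0) = -12.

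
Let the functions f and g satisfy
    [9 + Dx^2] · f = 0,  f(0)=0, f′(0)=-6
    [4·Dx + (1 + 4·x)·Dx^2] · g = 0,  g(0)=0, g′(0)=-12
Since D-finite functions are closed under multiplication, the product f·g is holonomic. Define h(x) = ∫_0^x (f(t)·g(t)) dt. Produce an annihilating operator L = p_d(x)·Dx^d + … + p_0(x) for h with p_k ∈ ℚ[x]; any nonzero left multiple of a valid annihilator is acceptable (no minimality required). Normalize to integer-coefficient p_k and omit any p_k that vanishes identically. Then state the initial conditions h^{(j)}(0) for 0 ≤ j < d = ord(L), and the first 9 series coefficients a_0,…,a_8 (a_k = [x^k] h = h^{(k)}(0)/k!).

L = (-2043 - 1296·x + 44064·x^2 + 186624·x^3 + 186624·x^4)·Dx + (72 + 5472·x + 31104·x^2 + 41472·x^3)·Dx^2 + (-182 + 864·x + 12096·x^2 + 41472·x^3 + 41472·x^4)·Dx^3 + (8 + 608·x + 3456·x^2 + 4608·x^3)·Dx^4 + (5 + 112·x + 800·x^2 + 2304·x^3 + 2304·x^4)·Dx^5  (order 5).
h: a_k = 0, 0, 0, 24, -36, 276/5, -156, 3159/7, -26643/20, …
ICs: h(0) = 0, h′(0) = 0, h′′(0) = 0, h′′′(0) = 144, h′′′′(0) = -864.

f: a_k = 0, -6, 0, 9, 0, -81/20, 0, 243/280, 0, …
g: a_k = 0, -12, 24, -64, 192, -3072/5, 2048, -49152/7, 24576, …
Product ⇒ symmetric product L₀, ord ≤ 4.
h=∫h₀ ⇒ L = L₀·Dx.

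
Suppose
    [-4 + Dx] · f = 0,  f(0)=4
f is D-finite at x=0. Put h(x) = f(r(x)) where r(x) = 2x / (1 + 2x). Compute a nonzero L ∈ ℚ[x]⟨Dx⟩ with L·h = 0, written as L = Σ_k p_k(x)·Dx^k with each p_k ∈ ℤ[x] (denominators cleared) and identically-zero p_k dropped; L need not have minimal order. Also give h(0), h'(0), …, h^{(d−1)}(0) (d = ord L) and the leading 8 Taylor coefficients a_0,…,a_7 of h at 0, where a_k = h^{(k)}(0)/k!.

L = -8 + (1 + 4·x + 4·x^2)·Dx  (order 1).
h: a_k = 4, 32, 64, -128/3, -256/3, 3584/15, -11264/45, -34816/315, …
ICs: h(0) = 4.

f: a_k = 4, 16, 32, 128/3, 128/3, 512/15, 1024/45, 4096/315, …
Substitute x→r, Dx→(1/r')Dx; clear ⇒ L₀.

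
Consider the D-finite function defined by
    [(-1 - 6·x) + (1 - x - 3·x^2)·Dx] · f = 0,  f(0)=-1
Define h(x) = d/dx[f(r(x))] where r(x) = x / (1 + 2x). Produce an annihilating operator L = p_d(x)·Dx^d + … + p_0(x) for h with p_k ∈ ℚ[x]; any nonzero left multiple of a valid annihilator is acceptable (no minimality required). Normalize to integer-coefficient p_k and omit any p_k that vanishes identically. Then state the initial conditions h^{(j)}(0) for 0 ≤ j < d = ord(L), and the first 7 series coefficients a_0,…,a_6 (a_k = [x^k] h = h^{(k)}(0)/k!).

f: a_k = -1, -1, -4, -7, -19, -40, -97, …
h₀=f(r): pull back L_f along r ⇒ L₀.
h₀' ⇒ L via d/dx closure of L₀.
L = (4 + 6·x + 30·x^2 + 32·x^3) + (-1 - 13·x - 45·x^2 - 38·x^3 + 16·x^4)·Dx  (order 1).
h: a_k = -1, -4, 15, -68, 280, -1110, 4277, …
ICs: h(0) = -1.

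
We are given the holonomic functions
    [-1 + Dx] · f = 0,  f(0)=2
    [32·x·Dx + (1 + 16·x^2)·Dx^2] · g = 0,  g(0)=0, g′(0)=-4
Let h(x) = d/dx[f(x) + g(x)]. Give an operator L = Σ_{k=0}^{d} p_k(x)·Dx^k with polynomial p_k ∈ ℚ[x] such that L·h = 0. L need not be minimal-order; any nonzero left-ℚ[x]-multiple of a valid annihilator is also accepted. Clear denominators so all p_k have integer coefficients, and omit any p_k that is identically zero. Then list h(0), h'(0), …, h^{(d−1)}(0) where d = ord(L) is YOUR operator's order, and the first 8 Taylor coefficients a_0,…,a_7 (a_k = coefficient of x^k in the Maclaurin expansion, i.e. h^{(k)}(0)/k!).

f: a_k = 2, 2, 1, 1/3, 1/12, 1/60, 1/360, 1/2520, …
g: a_k = 0, -4, 0, 64/3, 0, -1024/5, 0, 16384/7, …
L₀ := lclm(L_f,L_g); ord L₀ ≤ 1+2.
Differentiate: ansatz ord ≤ ord L₀ ⇒ L.
L = (32 - 32·x - 1536·x^2 - 512·x^3) + (-33 + 1504·x^2 - 256·x^4)·Dx + (1 + 32·x + 32·x^2 + 512·x^3 + 256·x^4)·Dx^2  (order 2).
h: a_k = -2, 2, 65, 1/3, -12287/12, 1/60, 5898241/360, 1/2520, …
ICs: h(0) = -2, h′(0) = 2.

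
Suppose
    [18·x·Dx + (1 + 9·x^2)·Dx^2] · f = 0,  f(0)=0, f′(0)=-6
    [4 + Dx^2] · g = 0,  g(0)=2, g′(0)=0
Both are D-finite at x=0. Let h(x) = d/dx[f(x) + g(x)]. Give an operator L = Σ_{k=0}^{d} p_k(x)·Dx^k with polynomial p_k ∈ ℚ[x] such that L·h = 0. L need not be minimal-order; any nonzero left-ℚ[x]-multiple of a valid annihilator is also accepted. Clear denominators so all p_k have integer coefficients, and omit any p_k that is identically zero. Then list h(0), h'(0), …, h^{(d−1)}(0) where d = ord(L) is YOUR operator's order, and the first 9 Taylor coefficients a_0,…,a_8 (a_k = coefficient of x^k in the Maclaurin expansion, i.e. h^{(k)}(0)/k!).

L = (-3744·x + 37584·x^3 + 11664·x^5) + (-28 + 864·x^2 + 10692·x^4 + 5832·x^6)·Dx + (-936·x + 9396·x^3 + 2916·x^5)·Dx^2 + (-7 + 216·x^2 + 2673·x^4 + 1458·x^6)·Dx^3  (order 3).
h: a_k = -6, -8, 54, 16/3, -486, -16/15, 4374, 32/315, -39366, …
ICs: h(0) = -6, h′(0) = -8, h′′(0) = 108.

f: a_k = 0, -6, 0, 18, 0, -486/5, 0, 4374/7, 0, …
g: a_k = 2, 0, -4, 0, 4/3, 0, -8/45, 0, 4/315, …
f+g: L₀ = lclm(L_f,L_g), ord ≤ 2+2.
h=h₀': d/dx-closure on L₀ ⇒ L.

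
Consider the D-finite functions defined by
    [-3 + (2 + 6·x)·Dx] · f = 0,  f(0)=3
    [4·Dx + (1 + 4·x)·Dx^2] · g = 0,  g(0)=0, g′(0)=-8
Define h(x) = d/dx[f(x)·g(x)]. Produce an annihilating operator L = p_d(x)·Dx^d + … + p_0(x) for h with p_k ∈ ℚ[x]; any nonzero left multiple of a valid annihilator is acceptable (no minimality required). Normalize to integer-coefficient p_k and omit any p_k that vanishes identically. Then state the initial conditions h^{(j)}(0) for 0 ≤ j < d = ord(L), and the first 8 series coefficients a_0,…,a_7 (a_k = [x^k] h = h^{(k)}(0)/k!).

f: a_k = 3, 9/2, -27/8, 81/16, -1215/128, 5103/256, -45927/1024, 216513/2048, …
g: a_k = 0, -8, 16, -128/3, 128, -2048/5, 4096/3, -32768/7, …
Product ⇒ symmetric product L₀, ord ≤ 2.
h₀' ⇒ L via d/dx closure of L₀.
L = (-33 + 72·x + 432·x^2) + (-4 + 324·x + 2160·x^2 + 3456·x^3)·Dx + (4 + 88·x + 612·x^2 + 1728·x^3 + 1728·x^4)·Dx^2  (order 2).
h: a_k = -24, 24, -87, 390, -28149/16, 620859/80, -21442563/640, 159276489/1120, …
ICs: h(0) = -24, h′(0) = 24.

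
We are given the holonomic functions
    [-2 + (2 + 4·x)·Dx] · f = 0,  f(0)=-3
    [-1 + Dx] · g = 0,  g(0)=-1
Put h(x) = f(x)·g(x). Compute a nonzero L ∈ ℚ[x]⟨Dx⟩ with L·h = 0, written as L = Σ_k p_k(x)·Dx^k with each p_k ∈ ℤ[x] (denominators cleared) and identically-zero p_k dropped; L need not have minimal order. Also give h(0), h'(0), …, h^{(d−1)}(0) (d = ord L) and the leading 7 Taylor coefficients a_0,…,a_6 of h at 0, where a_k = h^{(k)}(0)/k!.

L = (-2 - 2·x) + (1 + 2·x)·Dx  (order 1).
h: a_k = 3, 6, 3, 2, -1/2, 7/5, -61/30, …
ICs: h(0) = 3.

f: a_k = -3, -3, 3/2, -3/2, 15/8, -21/8, 63/16, …
g: a_k = -1, -1, -1/2, -1/6, -1/24, -1/120, -1/720, …
Product ⇒ symmetric product L₀, ord ≤ 1.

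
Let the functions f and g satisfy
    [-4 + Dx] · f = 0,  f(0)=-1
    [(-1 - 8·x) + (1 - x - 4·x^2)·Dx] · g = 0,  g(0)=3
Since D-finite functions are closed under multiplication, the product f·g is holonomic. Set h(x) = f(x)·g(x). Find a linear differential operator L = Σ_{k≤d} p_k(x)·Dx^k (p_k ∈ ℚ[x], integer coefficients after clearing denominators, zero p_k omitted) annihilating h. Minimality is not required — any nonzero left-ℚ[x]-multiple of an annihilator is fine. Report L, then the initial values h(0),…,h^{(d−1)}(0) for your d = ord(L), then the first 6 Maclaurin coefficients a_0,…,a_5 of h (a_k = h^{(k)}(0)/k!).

L = (5 + 4·x - 16·x^2) + (-1 + x + 4·x^2)·Dx  (order 1).
h: a_k = -3, -15, -51, -143, -379, -4883/5, …
ICs: h(0) = -3.

f: a_k = -1, -4, -8, -32/3, -32/3, -128/15, …
g: a_k = 3, 3, 15, 27, 87, 195, …
Sym-product of L_f,L_g gives L₀ (≤ ord 1).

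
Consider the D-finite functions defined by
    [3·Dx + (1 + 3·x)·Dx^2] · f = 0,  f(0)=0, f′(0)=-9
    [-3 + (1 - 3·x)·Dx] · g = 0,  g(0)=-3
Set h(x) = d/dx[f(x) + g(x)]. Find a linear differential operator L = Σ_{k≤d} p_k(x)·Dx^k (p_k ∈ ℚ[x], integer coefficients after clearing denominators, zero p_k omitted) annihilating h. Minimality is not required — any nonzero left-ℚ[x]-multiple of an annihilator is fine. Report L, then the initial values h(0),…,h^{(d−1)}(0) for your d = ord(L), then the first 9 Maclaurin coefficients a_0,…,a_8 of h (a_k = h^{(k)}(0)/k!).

f: a_k = 0, -9, 27/2, -27, 243/4, -729/5, 729/2, -6561/7, 19683/8, …
g: a_k = -3, -9, -27, -81, -243, -729, -2187, -6561, -19683, …
f+g: L₀ = lclm(L_f,L_g), ord ≤ 2+1.
h₀' ⇒ L via d/dx closure of L₀.
L = (-30 - 18·x) + (-4 - 48·x - 36·x^2)·Dx + (1 + x - 9·x^2 - 9·x^3)·Dx^2  (order 2).
h: a_k = -18, -27, -324, -729, -4374, -10935, -52488, -137781, -590490, …
ICs: h(0) = -18, h′(0) = -27.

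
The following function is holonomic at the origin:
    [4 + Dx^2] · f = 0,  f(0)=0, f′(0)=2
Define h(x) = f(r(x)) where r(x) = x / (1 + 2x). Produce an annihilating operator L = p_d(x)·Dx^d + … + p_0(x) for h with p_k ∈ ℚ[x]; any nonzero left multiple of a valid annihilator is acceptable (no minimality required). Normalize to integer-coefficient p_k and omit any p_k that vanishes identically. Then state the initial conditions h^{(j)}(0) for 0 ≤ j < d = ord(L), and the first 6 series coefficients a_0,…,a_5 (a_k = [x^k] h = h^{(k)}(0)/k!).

f: a_k = 0, 2, 0, -4/3, 0, 4/15, …
Substitute x→r, Dx→(1/r')Dx; clear ⇒ L₀.
L = 4 + (4 + 24·x + 48·x^2 + 32·x^3)·Dx + (1 + 8·x + 24·x^2 + 32·x^3 + 16·x^4)·Dx^2  (order 2).
h: a_k = 0, 2, -4, 20/3, -8, 4/15, …
ICs: h(0) = 0, h′(0) = 2.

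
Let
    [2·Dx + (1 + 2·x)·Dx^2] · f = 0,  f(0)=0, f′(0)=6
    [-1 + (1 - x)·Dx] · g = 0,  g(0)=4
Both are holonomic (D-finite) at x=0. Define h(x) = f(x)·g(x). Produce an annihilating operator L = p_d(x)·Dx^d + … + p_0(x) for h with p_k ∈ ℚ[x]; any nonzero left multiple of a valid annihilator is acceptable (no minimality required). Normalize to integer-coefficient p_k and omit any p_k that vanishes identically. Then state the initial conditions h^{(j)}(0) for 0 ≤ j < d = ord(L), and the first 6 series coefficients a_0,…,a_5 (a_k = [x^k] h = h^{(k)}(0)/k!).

L = 2 + 6·x·Dx + (-1 - x + 2·x^2)·Dx^2  (order 2).
h: a_k = 0, 24, 0, 32, -16, 304/5, …
ICs: h(0) = 0, h′(0) = 24.

f: a_k = 0, 6, -6, 8, -12, 96/5, …
g: a_k = 4, 4, 4, 4, 4, 4, …
h₀=f·g: eliminate ⇒ L₀, order ≤ 2·1.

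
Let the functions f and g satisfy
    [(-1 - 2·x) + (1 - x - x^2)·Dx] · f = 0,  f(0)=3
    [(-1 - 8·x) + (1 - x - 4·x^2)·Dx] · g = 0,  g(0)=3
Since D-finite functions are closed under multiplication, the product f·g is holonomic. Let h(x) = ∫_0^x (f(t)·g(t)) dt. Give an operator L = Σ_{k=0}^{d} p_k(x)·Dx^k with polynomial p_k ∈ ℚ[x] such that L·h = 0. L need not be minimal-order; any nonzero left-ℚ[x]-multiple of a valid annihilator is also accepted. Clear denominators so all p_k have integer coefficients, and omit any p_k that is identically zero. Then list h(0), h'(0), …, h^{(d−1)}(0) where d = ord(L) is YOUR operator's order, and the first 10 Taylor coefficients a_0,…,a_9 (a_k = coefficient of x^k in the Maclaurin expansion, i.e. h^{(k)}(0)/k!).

f: a_k = 3, 3, 6, 9, 15, 24, 39, 63, 102, 165, …
g: a_k = 3, 3, 15, 27, 87, 195, 543, 1323, 3495, 8787, …
Product ⇒ symmetric product L₀, ord ≤ 1.
∫: right-multiply L₀ by Dx.
L = (-2 - 8·x + 15·x^2 + 16·x^3)·Dx + (1 - 2·x - 4·x^2 + 5·x^3 + 4·x^4)·Dx^2  (order 2).
h: a_k = 0, 9, 9, 24, 171/4, 504/5, 210, 3393/7, 4311/4, 2500, …
ICs: h(0) = 0, h′(0) = 9.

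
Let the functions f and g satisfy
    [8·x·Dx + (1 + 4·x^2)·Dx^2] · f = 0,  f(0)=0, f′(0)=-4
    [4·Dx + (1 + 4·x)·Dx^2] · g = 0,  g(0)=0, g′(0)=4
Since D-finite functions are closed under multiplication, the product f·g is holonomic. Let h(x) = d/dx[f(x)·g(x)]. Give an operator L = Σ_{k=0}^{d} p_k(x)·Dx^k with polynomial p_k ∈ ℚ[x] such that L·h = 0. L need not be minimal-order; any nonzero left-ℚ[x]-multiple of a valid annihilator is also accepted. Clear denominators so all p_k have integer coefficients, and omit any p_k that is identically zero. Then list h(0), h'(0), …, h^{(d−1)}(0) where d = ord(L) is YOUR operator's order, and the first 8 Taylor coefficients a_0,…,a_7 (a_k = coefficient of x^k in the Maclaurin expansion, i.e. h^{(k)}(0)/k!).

L = (96 + 640·x + 1408·x^2 + 7680·x^3 + 15360·x^4 + 26624·x^5 + 8192·x^7) + (24 + 320·x + 2656·x^2 + 9728·x^3 + 28160·x^4 + 47616·x^5 + 71680·x^6 + 6144·x^7 + 28672·x^8)·Dx + (12 + 104·x + 672·x^2 + 2976·x^3 + 8256·x^4 + 18048·x^5 + 24576·x^6 + 35328·x^7 + 6144·x^8 + 16384·x^9)·Dx^2 + (1 + 12·x + 68·x^2 + 256·x^3 + 696·x^4 + 1536·x^5 + 2688·x^6 + 3072·x^7 + 4224·x^8 + 1024·x^9 + 2048·x^10)·Dx^3  (order 3).
h: a_k = 0, -32, 96, -256, 3200/3, -68096/15, 261632/15, -335872/5, …
ICs: h(0) = 0, h′(0) = -32, h′′(0) = 192.

f: a_k = 0, -4, 0, 16/3, 0, -64/5, 0, 256/7, …
g: a_k = 0, 4, -8, 64/3, -64, 1024/5, -2048/3, 16384/7, …
f·g: L₀ = L_f ⊗_s L_g, ord ≤ 2·2.
h₀' ⇒ L via d/dx closure of L₀.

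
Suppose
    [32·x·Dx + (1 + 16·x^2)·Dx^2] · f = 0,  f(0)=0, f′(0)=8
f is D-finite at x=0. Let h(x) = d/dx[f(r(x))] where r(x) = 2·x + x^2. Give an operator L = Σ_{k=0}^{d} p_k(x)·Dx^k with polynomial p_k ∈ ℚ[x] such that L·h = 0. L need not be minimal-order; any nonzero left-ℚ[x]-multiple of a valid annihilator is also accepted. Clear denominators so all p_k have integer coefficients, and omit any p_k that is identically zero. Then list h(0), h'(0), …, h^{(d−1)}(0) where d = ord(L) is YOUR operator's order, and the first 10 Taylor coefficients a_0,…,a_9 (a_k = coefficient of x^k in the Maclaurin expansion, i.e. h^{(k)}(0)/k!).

f: a_k = 0, 8, 0, -128/3, 0, 2048/5, 0, -32768/7, 0, 524288/9, …
L₀ from L_f via x↦r, Dx↦r'^{-1}Dx.
h=h₀': d/dx-closure on L₀ ⇒ L.
L = (-1 + 128·x + 256·x^2 + 192·x^3 + 48·x^4) + (1 + x + 64·x^2 + 128·x^3 + 80·x^4 + 16·x^5)·Dx  (order 1).
h: a_k = 16, 16, -1024, -2048, 64256, 196352, -3964928, -16646144, 240160768, 1315966976, …
ICs: h(0) = 16.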